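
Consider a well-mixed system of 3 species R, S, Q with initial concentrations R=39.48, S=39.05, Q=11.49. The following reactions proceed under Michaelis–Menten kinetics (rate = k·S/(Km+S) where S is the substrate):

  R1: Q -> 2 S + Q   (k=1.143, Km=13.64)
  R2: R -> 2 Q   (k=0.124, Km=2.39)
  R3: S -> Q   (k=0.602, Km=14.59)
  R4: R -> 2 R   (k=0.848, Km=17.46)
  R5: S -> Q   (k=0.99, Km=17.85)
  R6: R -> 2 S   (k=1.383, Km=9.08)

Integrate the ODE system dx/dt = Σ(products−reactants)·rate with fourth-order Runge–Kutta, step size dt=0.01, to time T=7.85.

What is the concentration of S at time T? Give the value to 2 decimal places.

S at T = 57.07

RK4 with dt=0.01: 785 steps to T=7.85. Trajectory (selected grid times):
t=0.00: R=39.48 S=39.05 Q=11.49
t=0.87: R=38.91 S=40.96 Q=12.67
t=1.74: R=38.34 S=42.89 Q=13.87
t=2.62: R=37.77 S=44.88 Q=15.09
t=3.49: R=37.20 S=46.86 Q=16.31
t=4.36: R=36.64 S=48.87 Q=17.54
t=5.23: R=36.07 S=50.89 Q=18.78
t=6.11: R=35.50 S=52.95 Q=20.05
t=6.98: R=34.94 S=55.00 Q=21.31
t=7.85: R=34.37 S=57.07 Q=22.58
Read off S at T=7.85: 57.07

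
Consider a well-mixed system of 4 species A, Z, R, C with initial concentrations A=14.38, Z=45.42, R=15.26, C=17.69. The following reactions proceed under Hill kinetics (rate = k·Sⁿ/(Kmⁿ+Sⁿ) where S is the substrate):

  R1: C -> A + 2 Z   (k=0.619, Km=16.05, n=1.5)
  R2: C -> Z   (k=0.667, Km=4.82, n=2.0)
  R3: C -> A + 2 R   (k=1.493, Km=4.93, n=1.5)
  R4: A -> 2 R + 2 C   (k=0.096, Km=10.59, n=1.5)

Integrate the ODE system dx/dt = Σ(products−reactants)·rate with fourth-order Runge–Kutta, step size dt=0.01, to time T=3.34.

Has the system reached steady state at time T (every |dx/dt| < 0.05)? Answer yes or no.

Steady state at T: no

RK4 with dt=0.01: 334 steps to T=3.34. Trajectory (selected grid times):
t=0.00: A=14.38 Z=45.42 R=15.26 C=17.69
t=0.37: A=14.96 Z=45.89 R=16.26 C=16.90
t=0.74: A=15.53 Z=46.35 R=17.26 C=16.13
t=1.11: A=16.09 Z=46.80 R=18.24 C=15.37
t=1.48: A=16.64 Z=47.24 R=19.22 C=14.62
t=1.86: A=17.19 Z=47.69 R=20.21 C=13.86
t=2.23: A=17.72 Z=48.10 R=21.16 C=13.14
t=2.60: A=18.24 Z=48.51 R=22.10 C=12.43
t=2.97: A=18.74 Z=48.90 R=23.03 C=11.74
t=3.34: A=19.23 Z=49.29 R=23.94 C=11.06
Rates at T: R1=0.2253, R2=0.5606, R3=1.1507, R4=0.0682
dx/dt at T (Σ net stoichiometry × rate): A=+1.3078, Z=+1.0112, R=+2.4377, C=-1.8003
Largest |dx/dt| is |+2.4377| (R) ≥ 0.05 → not steady.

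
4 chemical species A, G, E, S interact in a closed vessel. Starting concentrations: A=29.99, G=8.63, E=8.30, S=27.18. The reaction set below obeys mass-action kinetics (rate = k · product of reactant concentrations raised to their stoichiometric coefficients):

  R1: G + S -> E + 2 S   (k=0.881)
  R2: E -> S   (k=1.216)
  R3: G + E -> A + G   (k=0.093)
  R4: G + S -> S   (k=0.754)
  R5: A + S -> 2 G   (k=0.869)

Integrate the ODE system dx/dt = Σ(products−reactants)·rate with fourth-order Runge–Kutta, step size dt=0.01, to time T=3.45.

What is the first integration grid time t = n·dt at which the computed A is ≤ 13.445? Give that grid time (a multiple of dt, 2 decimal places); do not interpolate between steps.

Threshold first reached at t = 0.05

RK4 with dt=0.01: 345 steps to T=3.45. Trajectory (selected grid times):
t=0.00: A=29.99 G=8.63 E=8.30 S=27.18
t=0.04: A=13.65 G=17.47 E=20.53 S=24.44
t=0.05: A=11.29 G=16.01 E=23.62 S=25.71
t=0.38: A=0.00 G=0.00 E=30.73 S=49.28
t=0.77: A=0.00 G=0.00 E=19.12 S=60.88
t=1.15: A=0.00 G=0.00 E=12.05 S=67.96
t=1.53: A=0.00 G=0.00 E=7.59 S=72.42
t=1.92: A=0.00 G=0.00 E=4.72 S=75.28
t=2.30: A=0.00 G=0.00 E=2.98 S=77.03
t=2.68: A=0.00 G=0.00 E=1.87 S=78.13
t=3.07: A=0.00 G=0.00 E=1.17 S=78.84
t=3.45: A=0.00 G=0.00 E=0.73 S=79.27
A(0.04)=13.647 > 13.445 but A(0.05)=11.287 ≤ 13.445, so the first grid time is t=0.05.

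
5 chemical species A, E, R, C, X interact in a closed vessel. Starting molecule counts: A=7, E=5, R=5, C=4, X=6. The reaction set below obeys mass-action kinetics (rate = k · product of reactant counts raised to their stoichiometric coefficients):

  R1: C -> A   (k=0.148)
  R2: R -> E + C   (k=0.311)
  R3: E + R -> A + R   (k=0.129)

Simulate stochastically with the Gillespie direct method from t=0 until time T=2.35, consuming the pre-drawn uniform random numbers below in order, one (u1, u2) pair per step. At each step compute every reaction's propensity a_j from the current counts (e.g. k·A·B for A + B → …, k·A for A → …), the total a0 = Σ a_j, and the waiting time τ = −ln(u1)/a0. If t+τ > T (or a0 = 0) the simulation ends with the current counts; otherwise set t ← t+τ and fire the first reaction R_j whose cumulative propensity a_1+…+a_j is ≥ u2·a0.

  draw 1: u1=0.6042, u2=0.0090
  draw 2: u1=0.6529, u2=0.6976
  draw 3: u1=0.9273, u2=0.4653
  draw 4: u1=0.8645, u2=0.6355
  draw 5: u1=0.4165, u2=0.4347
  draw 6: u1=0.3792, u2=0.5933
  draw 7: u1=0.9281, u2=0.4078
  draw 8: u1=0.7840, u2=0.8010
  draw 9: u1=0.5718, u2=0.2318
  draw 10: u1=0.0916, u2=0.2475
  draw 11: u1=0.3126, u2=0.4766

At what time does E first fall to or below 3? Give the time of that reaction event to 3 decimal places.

Threshold first reached at t = 0.192

t=0.000: A=7 E=5 R=5 C=4 X=6
Draw 1: a1=0.592, a2=1.555, a3=3.225, a0=5.372; τ=−ln(0.6042)/5.372=0.094 → t=0.094; u2·a0=0.0090·5.372=0.048 ≤ a1=0.592 → R1 fires; A=8 E=5 R=5 C=3 X=6
Draw 2: a1=0.444, a2=1.555, a3=3.225, a0=5.224; τ=−ln(0.6529)/5.224=0.082 → t=0.175; u2·a0=0.6976·5.224=3.644; a1+a2=1.999 < 3.644 ≤ a1+…+a3=5.224 → R3 fires; A=9 E=4 R=5 C=3 X=6
Draw 3: a1=0.444, a2=1.555, a3=2.580, a0=4.579; τ=−ln(0.9273)/4.579=0.016 → t=0.192; u2·a0=0.4653·4.579=2.131; a1+a2=1.999 < 2.131 ≤ a1+…+a3=4.579 → R3 fires; A=10 E=3 R=5 C=3 X=6
Draw 4: a1=0.444, a2=1.555, a3=1.935, a0=3.934; τ=−ln(0.8645)/3.934=0.037 → t=0.229; u2·a0=0.6355·3.934=2.500; a1+a2=1.999 < 2.500 ≤ a1+…+a3=3.934 → R3 fires; A=11 E=2 R=5 C=3 X=6
Draw 5: a1=0.444, a2=1.555, a3=1.290, a0=3.289; τ=−ln(0.4165)/3.289=0.266 → t=0.495; u2·a0=0.4347·3.289=1.430; a1=0.444 < 1.430 ≤ a1+a2=1.999 → R2 fires; A=11 E=3 R=4 C=4 X=6
Draw 6: a1=0.592, a2=1.244, a3=1.548, a0=3.384; τ=−ln(0.3792)/3.384=0.287 → t=0.782; u2·a0=0.5933·3.384=2.008; a1+a2=1.836 < 2.008 ≤ a1+…+a3=3.384 → R3 fires; A=12 E=2 R=4 C=4 X=6
Draw 7: a1=0.592, a2=1.244, a3=1.032, a0=2.868; τ=−ln(0.9281)/2.868=0.026 → t=0.808; u2·a0=0.4078·2.868=1.170; a1=0.592 < 1.170 ≤ a1+a2=1.836 → R2 fires; A=12 E=3 R=3 C=5 X=6
Draw 8: a1=0.740, a2=0.933, a3=1.161, a0=2.834; τ=−ln(0.7840)/2.834=0.086 → t=0.894; u2·a0=0.8010·2.834=2.270; a1+a2=1.673 < 2.270 ≤ a1+…+a3=2.834 → R3 fires; A=13 E=2 R=3 C=5 X=6
Draw 9: a1=0.740, a2=0.933, a3=0.774, a0=2.447; τ=−ln(0.5718)/2.447=0.228 → t=1.122; u2·a0=0.2318·2.447=0.567 ≤ a1=0.740 → R1 fires; A=14 E=2 R=3 C=4 X=6
Draw 10: a1=0.592, a2=0.933, a3=0.774, a0=2.299; τ=−ln(0.0916)/2.299=1.040 → t=2.162; u2·a0=0.2475·2.299=0.569 ≤ a1=0.592 → R1 fires; A=15 E=2 R=3 C=3 X=6
Draw 11: a1=0.444, a2=0.933, a3=0.774, a0=2.151; τ=−ln(0.3126)/2.151=0.541 → t=2.702 > T=2.35: stop.
E first becomes ≤ 3 when it reaches 3 at the event at t=0.192.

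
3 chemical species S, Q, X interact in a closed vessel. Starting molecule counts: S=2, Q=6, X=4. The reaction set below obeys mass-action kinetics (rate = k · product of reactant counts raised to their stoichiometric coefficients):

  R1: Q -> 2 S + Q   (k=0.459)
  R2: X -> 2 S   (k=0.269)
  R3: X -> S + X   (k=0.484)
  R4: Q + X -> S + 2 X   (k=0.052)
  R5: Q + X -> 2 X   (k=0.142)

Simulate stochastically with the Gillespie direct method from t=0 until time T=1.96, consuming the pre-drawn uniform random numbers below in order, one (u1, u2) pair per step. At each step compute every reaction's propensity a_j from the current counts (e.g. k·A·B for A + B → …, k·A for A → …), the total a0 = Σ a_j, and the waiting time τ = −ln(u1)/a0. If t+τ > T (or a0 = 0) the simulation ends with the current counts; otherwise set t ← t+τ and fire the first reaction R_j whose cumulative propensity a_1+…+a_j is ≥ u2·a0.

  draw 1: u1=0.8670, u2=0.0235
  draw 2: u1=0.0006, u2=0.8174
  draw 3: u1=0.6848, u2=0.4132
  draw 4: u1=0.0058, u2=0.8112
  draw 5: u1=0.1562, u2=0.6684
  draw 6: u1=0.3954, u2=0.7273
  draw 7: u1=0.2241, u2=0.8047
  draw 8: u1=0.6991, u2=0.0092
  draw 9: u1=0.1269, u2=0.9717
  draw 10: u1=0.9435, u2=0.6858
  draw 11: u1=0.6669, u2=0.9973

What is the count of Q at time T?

Q at T = 0

t=0.000: S=2 Q=6 X=4
Draw 1: a1=2.754, a2=1.076, a3=1.936, a4=1.248, a5=3.408, a0=10.422; τ=−ln(0.8670)/10.422=0.014 → t=0.014; u2·a0=0.0235·10.422=0.245 ≤ a1=2.754 → R1 fires; S=4 Q=6 X=4
Draw 2: a1=2.754, a2=1.076, a3=1.936, a4=1.248, a5=3.408, a0=10.422; τ=−ln(0.0006)/10.422=0.712 → t=0.726; u2·a0=0.8174·10.422=8.519; a1+…+a4=7.014 < 8.519 ≤ a1+…+a5=10.422 → R5 fires; S=4 Q=5 X=5
Draw 3: a1=2.295, a2=1.345, a3=2.420, a4=1.300, a5=3.550, a0=10.910; τ=−ln(0.6848)/10.910=0.035 → t=0.760; u2·a0=0.4132·10.910=4.508; a1+a2=3.640 < 4.508 ≤ a1+…+a3=6.060 → R3 fires; S=5 Q=5 X=5
Draw 4: a1=2.295, a2=1.345, a3=2.420, a4=1.300, a5=3.550, a0=10.910; τ=−ln(0.0058)/10.910=0.472 → t=1.232; u2·a0=0.8112·10.910=8.850; a1+…+a4=7.360 < 8.850 ≤ a1+…+a5=10.910 → R5 fires; S=5 Q=4 X=6
Draw 5: a1=1.836, a2=1.614, a3=2.904, a4=1.248, a5=3.408, a0=11.010; τ=−ln(0.1562)/11.010=0.169 → t=1.401; u2·a0=0.6684·11.010=7.359; a1+…+a3=6.354 < 7.359 ≤ a1+…+a4=7.602 → R4 fires; S=6 Q=3 X=7
Draw 6: a1=1.377, a2=1.883, a3=3.388, a4=1.092, a5=2.982, a0=10.722; τ=−ln(0.3954)/10.722=0.087 → t=1.487; u2·a0=0.7273·10.722=7.798; a1+…+a4=7.740 < 7.798 ≤ a1+…+a5=10.722 → R5 fires; S=6 Q=2 X=8
Draw 7: a1=0.918, a2=2.152, a3=3.872, a4=0.832, a5=2.272, a0=10.046; τ=−ln(0.2241)/10.046=0.149 → t=1.636; u2·a0=0.8047·10.046=8.084; a1+…+a4=7.774 < 8.084 ≤ a1+…+a5=10.046 → R5 fires; S=6 Q=1 X=9
Draw 8: a1=0.459, a2=2.421, a3=4.356, a4=0.468, a5=1.278, a0=8.982; τ=−ln(0.6991)/8.982=0.040 → t=1.676; u2·a0=0.0092·8.982=0.083 ≤ a1=0.459 → R1 fires; S=8 Q=1 X=9
Draw 9: a1=0.459, a2=2.421, a3=4.356, a4=0.468, a5=1.278, a0=8.982; τ=−ln(0.1269)/8.982=0.230 → t=1.906; u2·a0=0.9717·8.982=8.728; a1+…+a4=7.704 < 8.728 ≤ a1+…+a5=8.982 → R5 fires; S=8 Q=0 X=10
Draw 10: a1=0.000, a2=2.690, a3=4.840, a4=0.000, a5=0.000, a0=7.530; τ=−ln(0.9435)/7.530=0.008 → t=1.914; u2·a0=0.6858·7.530=5.164; a1+a2=2.690 < 5.164 ≤ a1+…+a3=7.530 → R3 fires; S=9 Q=0 X=10
Draw 11: a1=0.000, a2=2.690, a3=4.840, a4=0.000, a5=0.000, a0=7.530; τ=−ln(0.6669)/7.530=0.054 → t=1.968 > T=1.96: stop.
Read off Q at T=1.96: 0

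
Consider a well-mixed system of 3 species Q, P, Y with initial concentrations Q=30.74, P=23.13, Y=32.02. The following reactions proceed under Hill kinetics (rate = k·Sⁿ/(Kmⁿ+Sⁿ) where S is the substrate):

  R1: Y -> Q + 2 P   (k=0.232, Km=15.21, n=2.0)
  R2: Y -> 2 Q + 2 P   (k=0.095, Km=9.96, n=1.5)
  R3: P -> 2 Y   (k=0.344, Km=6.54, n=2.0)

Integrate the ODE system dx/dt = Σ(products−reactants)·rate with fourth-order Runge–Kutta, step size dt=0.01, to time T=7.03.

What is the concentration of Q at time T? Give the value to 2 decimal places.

RK4 with dt=0.01: 703 steps to T=7.03. Trajectory (selected grid times):
t=0.00: Q=30.74 P=23.13 Y=32.02
t=0.78: Q=31.01 P=23.30 Y=32.31
t=1.56: Q=31.29 P=23.48 Y=32.59
t=2.34: Q=31.57 P=23.65 Y=32.88
t=3.12: Q=31.84 P=23.83 Y=33.16
t=3.91: Q=32.12 P=24.01 Y=33.45
t=4.69: Q=32.40 P=24.19 Y=33.74
t=5.47: Q=32.68 P=24.37 Y=34.03
t=6.25: Q=32.96 P=24.55 Y=34.31
t=7.03: Q=33.24 P=24.73 Y=34.60
Read off Q at T=7.03: 33.24

Q at T = 33.24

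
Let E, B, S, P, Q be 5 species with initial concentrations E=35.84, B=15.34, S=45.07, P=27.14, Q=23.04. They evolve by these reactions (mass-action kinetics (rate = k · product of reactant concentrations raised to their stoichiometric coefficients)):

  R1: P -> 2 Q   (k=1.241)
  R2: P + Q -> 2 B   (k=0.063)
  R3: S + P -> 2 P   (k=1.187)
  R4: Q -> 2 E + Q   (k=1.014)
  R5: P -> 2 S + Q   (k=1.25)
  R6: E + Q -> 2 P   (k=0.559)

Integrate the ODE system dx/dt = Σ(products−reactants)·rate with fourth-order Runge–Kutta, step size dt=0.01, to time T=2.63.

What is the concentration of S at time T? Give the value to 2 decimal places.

RK4 with dt=0.01: 263 steps to T=2.63. Trajectory (selected grid times):
t=0.00: E=35.84 B=15.34 S=45.07 P=27.14 Q=23.04
t=0.29: E=4.09 B=119.64 S=2.11 P=112.61 Q=38.42
t=0.58: E=3.63 B=272.49 S=2.11 P=87.25 Q=43.57
t=0.88: E=3.63 B=402.47 S=2.11 P=74.69 Q=42.15
t=1.17: E=3.63 B=511.18 S=2.11 P=69.34 Q=40.95
t=1.46: E=3.63 B=611.92 S=2.11 P=66.87 Q=40.26
t=1.75: E=3.63 B=708.84 S=2.11 P=65.70 Q=39.90
t=2.05: E=3.63 B=807.19 S=2.11 P=65.13 Q=39.71
t=2.34: E=3.63 B=901.36 S=2.11 P=64.86 Q=39.62
t=2.63: E=3.63 B=995.12 S=2.11 P=64.74 Q=39.58
Read off S at T=2.63: 2.11

S at T = 2.11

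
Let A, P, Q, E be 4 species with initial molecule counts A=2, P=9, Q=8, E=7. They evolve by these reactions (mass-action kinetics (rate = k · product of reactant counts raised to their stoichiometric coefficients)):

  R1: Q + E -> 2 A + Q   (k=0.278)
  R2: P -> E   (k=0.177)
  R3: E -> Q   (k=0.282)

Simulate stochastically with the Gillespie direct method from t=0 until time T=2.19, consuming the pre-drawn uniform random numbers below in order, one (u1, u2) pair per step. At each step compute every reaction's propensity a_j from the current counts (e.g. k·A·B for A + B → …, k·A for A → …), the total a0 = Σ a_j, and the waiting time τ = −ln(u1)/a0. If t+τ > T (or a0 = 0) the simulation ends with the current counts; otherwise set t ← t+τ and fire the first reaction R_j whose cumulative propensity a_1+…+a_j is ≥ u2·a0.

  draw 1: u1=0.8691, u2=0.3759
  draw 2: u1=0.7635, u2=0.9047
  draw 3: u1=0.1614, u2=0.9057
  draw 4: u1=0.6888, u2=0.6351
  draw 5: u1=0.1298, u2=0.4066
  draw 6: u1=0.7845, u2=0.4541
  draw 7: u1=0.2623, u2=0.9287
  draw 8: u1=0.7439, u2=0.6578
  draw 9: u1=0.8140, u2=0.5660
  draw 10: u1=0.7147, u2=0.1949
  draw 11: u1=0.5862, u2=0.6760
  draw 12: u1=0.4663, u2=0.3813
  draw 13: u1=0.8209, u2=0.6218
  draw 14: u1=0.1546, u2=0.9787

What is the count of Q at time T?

Q at T = 10

t=0.000: A=2 P=9 Q=8 E=7
Draw 1: a1=15.568, a2=1.593, a3=1.974, a0=19.135; τ=−ln(0.8691)/19.135=0.007 → t=0.007; u2·a0=0.3759·19.135=7.193 ≤ a1=15.568 → R1 fires; A=4 P=9 Q=8 E=6
Draw 2: a1=13.344, a2=1.593, a3=1.692, a0=16.629; τ=−ln(0.7635)/16.629=0.016 → t=0.024; u2·a0=0.9047·16.629=15.044; a1+a2=14.937 < 15.044 ≤ a1+…+a3=16.629 → R3 fires; A=4 P=9 Q=9 E=5
Draw 3: a1=12.510, a2=1.593, a3=1.410, a0=15.513; τ=−ln(0.1614)/15.513=0.118 → t=0.141; u2·a0=0.9057·15.513=14.050; a1=12.510 < 14.050 ≤ a1+a2=14.103 → R2 fires; A=4 P=8 Q=9 E=6
Draw 4: a1=15.012, a2=1.416, a3=1.692, a0=18.120; τ=−ln(0.6888)/18.120=0.021 → t=0.162; u2·a0=0.6351·18.120=11.508 ≤ a1=15.012 → R1 fires; A=6 P=8 Q=9 E=5
Draw 5: a1=12.510, a2=1.416, a3=1.410, a0=15.336; τ=−ln(0.1298)/15.336=0.133 → t=0.295; u2·a0=0.4066·15.336=6.236 ≤ a1=12.510 → R1 fires; A=8 P=8 Q=9 E=4
Draw 6: a1=10.008, a2=1.416, a3=1.128, a0=12.552; τ=−ln(0.7845)/12.552=0.019 → t=0.314; u2·a0=0.4541·12.552=5.700 ≤ a1=10.008 → R1 fires; A=10 P=8 Q=9 E=3
Draw 7: a1=7.506, a2=1.416, a3=0.846, a0=9.768; τ=−ln(0.2623)/9.768=0.137 → t=0.451; u2·a0=0.9287·9.768=9.072; a1+a2=8.922 < 9.072 ≤ a1+…+a3=9.768 → R3 fires; A=10 P=8 Q=10 E=2
Draw 8: a1=5.560, a2=1.416, a3=0.564, a0=7.540; τ=−ln(0.7439)/7.540=0.039 → t=0.490; u2·a0=0.6578·7.540=4.960 ≤ a1=5.560 → R1 fires; A=12 P=8 Q=10 E=1
Draw 9: a1=2.780, a2=1.416, a3=0.282, a0=4.478; τ=−ln(0.8140)/4.478=0.046 → t=0.536; u2·a0=0.5660·4.478=2.535 ≤ a1=2.780 → R1 fires; A=14 P=8 Q=10 E=0
Draw 10: a1=0.000, a2=1.416, a3=0.000, a0=1.416; τ=−ln(0.7147)/1.416=0.237 → t=0.774; u2·a0=0.1949·1.416=0.276; a1=0.000 < 0.276 ≤ a1+a2=1.416 → R2 fires; A=14 P=7 Q=10 E=1
Draw 11: a1=2.780, a2=1.239, a3=0.282, a0=4.301; τ=−ln(0.5862)/4.301=0.124 → t=0.898; u2·a0=0.6760·4.301=2.907; a1=2.780 < 2.907 ≤ a1+a2=4.019 → R2 fires; A=14 P=6 Q=10 E=2
Draw 12: a1=5.560, a2=1.062, a3=0.564, a0=7.186; τ=−ln(0.4663)/7.186=0.106 → t=1.004; u2·a0=0.3813·7.186=2.740 ≤ a1=5.560 → R1 fires; A=16 P=6 Q=10 E=1
Draw 13: a1=2.780, a2=1.062, a3=0.282, a0=4.124; τ=−ln(0.8209)/4.124=0.048 → t=1.052; u2·a0=0.6218·4.124=2.564 ≤ a1=2.780 → R1 fires; A=18 P=6 Q=10 E=0
Draw 14: a1=0.000, a2=1.062, a3=0.000, a0=1.062; τ=−ln(0.1546)/1.062=1.758 → t=2.810 > T=2.19: stop.
Read off Q at T=2.19: 10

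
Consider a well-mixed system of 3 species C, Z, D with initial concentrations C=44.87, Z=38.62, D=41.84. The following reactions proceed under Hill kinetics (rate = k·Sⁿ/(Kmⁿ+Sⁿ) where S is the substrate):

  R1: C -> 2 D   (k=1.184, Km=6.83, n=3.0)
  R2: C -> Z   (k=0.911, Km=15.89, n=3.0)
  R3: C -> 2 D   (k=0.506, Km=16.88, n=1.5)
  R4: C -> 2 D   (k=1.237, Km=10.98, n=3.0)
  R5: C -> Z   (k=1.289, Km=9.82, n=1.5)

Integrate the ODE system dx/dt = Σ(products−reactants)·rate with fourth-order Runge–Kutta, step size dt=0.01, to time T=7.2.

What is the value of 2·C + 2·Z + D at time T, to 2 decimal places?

Check how each reaction changes W = 2·C + 2·Z + D (weight of products minus weight of reactants):
R1: C -> 2 D: (1·2) − (2·1) = 2 − 2 = 0
R2: C -> Z: (2·1) − (2·1) = 2 − 2 = 0
R3: C -> 2 D: (1·2) − (2·1) = 2 − 2 = 0
R4: C -> 2 D: (1·2) − (2·1) = 2 − 2 = 0
R5: C -> Z: (2·1) − (2·1) = 2 − 2 = 0
Every reaction leaves W unchanged, so W is conserved and no simulation is needed: W(T) = W(0) = 2·44.87 + 2·38.62 + 41.84 = 208.82

Value at T = 208.82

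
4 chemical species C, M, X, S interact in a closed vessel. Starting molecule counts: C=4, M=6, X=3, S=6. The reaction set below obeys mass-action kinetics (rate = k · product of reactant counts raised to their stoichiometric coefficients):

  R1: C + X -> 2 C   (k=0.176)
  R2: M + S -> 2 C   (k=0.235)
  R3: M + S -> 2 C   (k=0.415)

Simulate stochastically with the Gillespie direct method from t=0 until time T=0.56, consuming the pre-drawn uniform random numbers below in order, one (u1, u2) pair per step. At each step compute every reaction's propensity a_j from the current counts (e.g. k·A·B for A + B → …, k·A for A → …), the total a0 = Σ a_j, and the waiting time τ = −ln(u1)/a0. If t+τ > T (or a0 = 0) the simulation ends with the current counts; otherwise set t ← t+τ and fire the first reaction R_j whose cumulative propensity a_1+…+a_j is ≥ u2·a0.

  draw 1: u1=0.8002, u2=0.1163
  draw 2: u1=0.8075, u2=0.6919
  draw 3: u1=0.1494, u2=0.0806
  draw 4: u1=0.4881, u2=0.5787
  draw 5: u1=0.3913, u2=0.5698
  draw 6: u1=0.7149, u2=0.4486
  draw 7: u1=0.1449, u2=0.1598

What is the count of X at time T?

t=0.000: C=4 M=6 X=3 S=6
Draw 1: a1=2.112, a2=8.460, a3=14.940, a0=25.512; τ=−ln(0.8002)/25.512=0.009 → t=0.009; u2·a0=0.1163·25.512=2.967; a1=2.112 < 2.967 ≤ a1+a2=10.572 → R2 fires; C=6 M=5 X=3 S=5
Draw 2: a1=3.168, a2=5.875, a3=10.375, a0=19.418; τ=−ln(0.8075)/19.418=0.011 → t=0.020; u2·a0=0.6919·19.418=13.435; a1+a2=9.043 < 13.435 ≤ a1+…+a3=19.418 → R3 fires; C=8 M=4 X=3 S=4
Draw 3: a1=4.224, a2=3.760, a3=6.640, a0=14.624; τ=−ln(0.1494)/14.624=0.130 → t=0.150; u2·a0=0.0806·14.624=1.179 ≤ a1=4.224 → R1 fires; C=9 M=4 X=2 S=4
Draw 4: a1=3.168, a2=3.760, a3=6.640, a0=13.568; τ=−ln(0.4881)/13.568=0.053 → t=0.203; u2·a0=0.5787·13.568=7.852; a1+a2=6.928 < 7.852 ≤ a1+…+a3=13.568 → R3 fires; C=11 M=3 X=2 S=3
Draw 5: a1=3.872, a2=2.115, a3=3.735, a0=9.722; τ=−ln(0.3913)/9.722=0.097 → t=0.299; u2·a0=0.5698·9.722=5.540; a1=3.872 < 5.540 ≤ a1+a2=5.987 → R2 fires; C=13 M=2 X=2 S=2
Draw 6: a1=4.576, a2=0.940, a3=1.660, a0=7.176; τ=−ln(0.7149)/7.176=0.047 → t=0.346; u2·a0=0.4486·7.176=3.219 ≤ a1=4.576 → R1 fires; C=14 M=2 X=1 S=2
Draw 7: a1=2.464, a2=0.940, a3=1.660, a0=5.064; τ=−ln(0.1449)/5.064=0.381 → t=0.727 > T=0.56: stop.
Read off X at T=0.56: 1

X at T = 1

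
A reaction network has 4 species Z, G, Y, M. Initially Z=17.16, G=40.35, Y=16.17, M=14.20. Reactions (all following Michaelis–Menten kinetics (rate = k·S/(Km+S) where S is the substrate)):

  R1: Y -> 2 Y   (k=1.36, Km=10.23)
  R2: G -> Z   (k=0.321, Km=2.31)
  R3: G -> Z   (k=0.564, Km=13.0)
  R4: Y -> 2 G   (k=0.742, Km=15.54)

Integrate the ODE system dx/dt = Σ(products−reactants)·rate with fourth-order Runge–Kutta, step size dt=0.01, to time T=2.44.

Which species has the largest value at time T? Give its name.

RK4 with dt=0.01: 244 steps to T=2.44. Trajectory (selected grid times):
t=0.00: Z=17.16 G=40.35 Y=16.17 M=14.20
t=0.27: Z=17.36 G=40.36 Y=16.29 M=14.20
t=0.54: Z=17.55 G=40.37 Y=16.42 M=14.20
t=0.81: Z=17.75 G=40.37 Y=16.54 M=14.20
t=1.08: Z=17.95 G=40.38 Y=16.66 M=14.20
t=1.36: Z=18.15 G=40.40 Y=16.79 M=14.20
t=1.63: Z=18.35 G=40.41 Y=16.92 M=14.20
t=1.90: Z=18.55 G=40.42 Y=17.04 M=14.20
t=2.17: Z=18.74 G=40.43 Y=17.17 M=14.20
t=2.44: Z=18.94 G=40.45 Y=17.29 M=14.20
At T=2.44: Z=18.94 G=40.45 Y=17.29 M=14.20; the largest is G.

Dominant species at T: G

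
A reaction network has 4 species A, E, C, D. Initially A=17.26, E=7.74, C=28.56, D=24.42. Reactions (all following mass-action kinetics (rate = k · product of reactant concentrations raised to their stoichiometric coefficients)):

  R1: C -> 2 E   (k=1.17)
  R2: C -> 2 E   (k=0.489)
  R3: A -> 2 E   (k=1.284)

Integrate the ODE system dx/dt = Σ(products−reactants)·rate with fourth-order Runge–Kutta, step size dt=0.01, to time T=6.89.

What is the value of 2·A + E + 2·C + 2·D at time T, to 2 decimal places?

Check how each reaction changes W = 2·A + E + 2·C + 2·D (weight of products minus weight of reactants):
R1: C -> 2 E: (1·2) − (2·1) = 2 − 2 = 0
R2: C -> 2 E: (1·2) − (2·1) = 2 − 2 = 0
R3: A -> 2 E: (1·2) − (2·1) = 2 − 2 = 0
Every reaction leaves W unchanged, so W is conserved and no simulation is needed: W(T) = W(0) = 2·17.26 + 7.74 + 2·28.56 + 2·24.42 = 148.22

Value at T = 148.22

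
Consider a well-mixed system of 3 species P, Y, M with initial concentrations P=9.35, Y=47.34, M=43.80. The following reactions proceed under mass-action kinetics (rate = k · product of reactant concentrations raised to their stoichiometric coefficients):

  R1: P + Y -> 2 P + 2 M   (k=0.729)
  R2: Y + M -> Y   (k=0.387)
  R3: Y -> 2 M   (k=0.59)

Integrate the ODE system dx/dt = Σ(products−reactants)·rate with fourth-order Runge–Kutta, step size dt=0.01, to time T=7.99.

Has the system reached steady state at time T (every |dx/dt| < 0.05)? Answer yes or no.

Steady state at T: yes

RK4 with dt=0.01: 799 steps to T=7.99. Trajectory (selected grid times):
t=0.00: P=9.35 Y=47.34 M=43.80
t=0.89: P=55.25 Y=0.00 M=86.35
t=1.78: P=55.25 Y=0.00 M=86.35
t=2.66: P=55.25 Y=0.00 M=86.35
t=3.55: P=55.25 Y=0.00 M=86.35
t=4.44: P=55.25 Y=0.00 M=86.35
t=5.33: P=55.25 Y=0.00 M=86.35
t=6.21: P=55.25 Y=0.00 M=86.35
t=7.10: P=55.25 Y=0.00 M=86.35
t=7.99: P=55.25 Y=0.00 M=86.35
Rates at T: R1=0.0000, R2=0.0000, R3=0.0000
dx/dt at T (Σ net stoichiometry × rate): P=+0.0000, Y=-0.0000, M=+0.0000
Largest |dx/dt| is |+0.0000| (M) < 0.05 → steady.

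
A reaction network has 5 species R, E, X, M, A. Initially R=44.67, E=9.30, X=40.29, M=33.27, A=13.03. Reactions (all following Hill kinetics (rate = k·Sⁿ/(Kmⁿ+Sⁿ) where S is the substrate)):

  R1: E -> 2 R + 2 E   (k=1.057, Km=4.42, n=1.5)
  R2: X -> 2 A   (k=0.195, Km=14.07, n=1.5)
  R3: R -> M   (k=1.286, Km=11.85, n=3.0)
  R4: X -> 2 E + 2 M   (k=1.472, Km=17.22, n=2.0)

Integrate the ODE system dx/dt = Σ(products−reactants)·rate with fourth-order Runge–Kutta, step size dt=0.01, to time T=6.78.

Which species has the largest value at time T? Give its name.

RK4 with dt=0.01: 678 steps to T=6.78. Trajectory (selected grid times):
t=0.00: R=44.67 E=9.30 X=40.29 M=33.27 A=13.03
t=0.75: R=44.97 E=11.78 X=39.24 M=36.08 A=13.27
t=1.51: R=45.35 E=14.32 X=38.18 M=38.90 A=13.51
t=2.26: R=45.78 E=16.83 X=37.15 M=41.68 A=13.75
t=3.01: R=46.24 E=19.35 X=36.13 M=44.43 A=13.99
t=3.77: R=46.74 E=21.89 X=35.10 M=47.21 A=14.23
t=4.52: R=47.26 E=24.40 X=34.10 M=49.93 A=14.46
t=5.27: R=47.79 E=26.88 X=33.11 M=52.63 A=14.69
t=6.03: R=48.34 E=29.39 X=32.12 M=55.34 A=14.92
t=6.78: R=48.89 E=31.85 X=31.16 M=57.99 A=15.15
At T=6.78: R=48.89 E=31.85 X=31.16 M=57.99 A=15.15; the largest is M.

Dominant species at T: M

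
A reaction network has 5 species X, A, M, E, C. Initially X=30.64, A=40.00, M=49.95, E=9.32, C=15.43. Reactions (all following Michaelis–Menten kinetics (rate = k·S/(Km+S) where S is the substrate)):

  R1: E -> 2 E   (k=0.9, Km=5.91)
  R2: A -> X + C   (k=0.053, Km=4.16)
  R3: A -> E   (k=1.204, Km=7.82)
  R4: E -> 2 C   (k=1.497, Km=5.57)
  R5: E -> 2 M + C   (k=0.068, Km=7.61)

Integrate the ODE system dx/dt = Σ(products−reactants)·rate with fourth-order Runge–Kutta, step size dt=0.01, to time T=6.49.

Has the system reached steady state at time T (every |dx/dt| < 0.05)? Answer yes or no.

Steady state at T: no

RK4 with dt=0.01: 649 steps to T=6.49. Trajectory (selected grid times):
t=0.00: X=30.64 A=40.00 M=49.95 E=9.32 C=15.43
t=0.72: X=30.67 A=39.24 M=50.00 E=9.74 C=16.85
t=1.44: X=30.71 A=38.49 M=50.06 E=10.15 C=18.30
t=2.16: X=30.74 A=37.73 M=50.12 E=10.55 C=19.76
t=2.88: X=30.78 A=36.98 M=50.17 E=10.95 C=21.24
t=3.61: X=30.81 A=36.22 M=50.23 E=11.34 C=22.76
t=4.33: X=30.85 A=35.48 M=50.29 E=11.72 C=24.28
t=5.05: X=30.88 A=34.73 M=50.35 E=12.10 C=25.81
t=5.77: X=30.91 A=33.99 M=50.41 E=12.47 C=27.36
t=6.49: X=30.95 A=33.26 M=50.47 E=12.84 C=28.92
Rates at T: R1=0.6163, R2=0.0471, R3=0.9748, R4=1.0441, R5=0.0427
dx/dt at T (Σ net stoichiometry × rate): X=+0.0471, A=-1.0219, M=+0.0854, E=+0.5043, C=+2.1780
Largest |dx/dt| is |+2.1780| (C) ≥ 0.05 → not steady.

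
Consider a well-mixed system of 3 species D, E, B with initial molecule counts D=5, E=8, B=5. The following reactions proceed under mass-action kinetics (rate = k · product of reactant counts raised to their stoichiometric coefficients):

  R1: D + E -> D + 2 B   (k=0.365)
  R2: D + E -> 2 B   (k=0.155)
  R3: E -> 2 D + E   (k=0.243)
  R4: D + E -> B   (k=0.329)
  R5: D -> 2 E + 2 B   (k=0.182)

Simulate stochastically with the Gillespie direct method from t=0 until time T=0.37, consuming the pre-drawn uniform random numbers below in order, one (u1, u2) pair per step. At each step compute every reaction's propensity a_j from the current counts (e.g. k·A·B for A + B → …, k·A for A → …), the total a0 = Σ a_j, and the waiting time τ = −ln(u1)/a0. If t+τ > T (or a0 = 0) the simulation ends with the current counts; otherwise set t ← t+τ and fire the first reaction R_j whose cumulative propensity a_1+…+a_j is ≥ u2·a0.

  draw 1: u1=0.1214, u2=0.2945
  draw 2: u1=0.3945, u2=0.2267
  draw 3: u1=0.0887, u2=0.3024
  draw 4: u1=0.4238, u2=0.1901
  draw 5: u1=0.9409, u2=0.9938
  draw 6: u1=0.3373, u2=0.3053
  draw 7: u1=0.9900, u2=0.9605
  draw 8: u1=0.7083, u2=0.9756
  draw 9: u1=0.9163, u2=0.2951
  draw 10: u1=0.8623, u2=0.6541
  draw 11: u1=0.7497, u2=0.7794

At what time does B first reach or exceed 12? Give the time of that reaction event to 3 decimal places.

Threshold first reached at t = 0.210

t=0.000: D=5 E=8 B=5
Draw 1: a1=14.600, a2=6.200, a3=1.944, a4=13.160, a5=0.910, a0=36.814; τ=−ln(0.1214)/36.814=0.057 → t=0.057; u2·a0=0.2945·36.814=10.842 ≤ a1=14.600 → R1 fires; D=5 E=7 B=7
Draw 2: a1=12.775, a2=5.425, a3=1.701, a4=11.515, a5=0.910, a0=32.326; τ=−ln(0.3945)/32.326=0.029 → t=0.086; u2·a0=0.2267·32.326=7.328 ≤ a1=12.775 → R1 fires; D=5 E=6 B=9
Draw 3: a1=10.950, a2=4.650, a3=1.458, a4=9.870, a5=0.910, a0=27.838; τ=−ln(0.0887)/27.838=0.087 → t=0.173; u2·a0=0.3024·27.838=8.418 ≤ a1=10.950 → R1 fires; D=5 E=5 B=11
Draw 4: a1=9.125, a2=3.875, a3=1.215, a4=8.225, a5=0.910, a0=23.350; τ=−ln(0.4238)/23.350=0.037 → t=0.210; u2·a0=0.1901·23.350=4.439 ≤ a1=9.125 → R1 fires; D=5 E=4 B=13
Draw 5: a1=7.300, a2=3.100, a3=0.972, a4=6.580, a5=0.910, a0=18.862; τ=−ln(0.9409)/18.862=0.003 → t=0.213; u2·a0=0.9938·18.862=18.745; a1+…+a4=17.952 < 18.745 ≤ a1+…+a5=18.862 → R5 fires; D=4 E=6 B=15
Draw 6: a1=8.760, a2=3.720, a3=1.458, a4=7.896, a5=0.728, a0=22.562; τ=−ln(0.3373)/22.562=0.048 → t=0.261; u2·a0=0.3053·22.562=6.888 ≤ a1=8.760 → R1 fires; D=4 E=5 B=17
Draw 7: a1=7.300, a2=3.100, a3=1.215, a4=6.580, a5=0.728, a0=18.923; τ=−ln(0.9900)/18.923=0.001 → t=0.262; u2·a0=0.9605·18.923=18.176; a1+…+a3=11.615 < 18.176 ≤ a1+…+a4=18.195 → R4 fires; D=3 E=4 B=18
Draw 8: a1=4.380, a2=1.860, a3=0.972, a4=3.948, a5=0.546, a0=11.706; τ=−ln(0.7083)/11.706=0.029 → t=0.291; u2·a0=0.9756·11.706=11.420; a1+…+a4=11.160 < 11.420 ≤ a1+…+a5=11.706 → R5 fires; D=2 E=6 B=20
Draw 9: a1=4.380, a2=1.860, a3=1.458, a4=3.948, a5=0.364, a0=12.010; τ=−ln(0.9163)/12.010=0.007 → t=0.299; u2·a0=0.2951·12.010=3.544 ≤ a1=4.380 → R1 fires; D=2 E=5 B=22
Draw 10: a1=3.650, a2=1.550, a3=1.215, a4=3.290, a5=0.364, a0=10.069; τ=−ln(0.8623)/10.069=0.015 → t=0.313; u2·a0=0.6541·10.069=6.586; a1+…+a3=6.415 < 6.586 ≤ a1+…+a4=9.705 → R4 fires; D=1 E=4 B=23
Draw 11: a1=1.460, a2=0.620, a3=0.972, a4=1.316, a5=0.182, a0=4.550; τ=−ln(0.7497)/4.550=0.063 → t=0.377 > T=0.37: stop.
B first becomes ≥ 12 when it reaches 13 at the event at t=0.210.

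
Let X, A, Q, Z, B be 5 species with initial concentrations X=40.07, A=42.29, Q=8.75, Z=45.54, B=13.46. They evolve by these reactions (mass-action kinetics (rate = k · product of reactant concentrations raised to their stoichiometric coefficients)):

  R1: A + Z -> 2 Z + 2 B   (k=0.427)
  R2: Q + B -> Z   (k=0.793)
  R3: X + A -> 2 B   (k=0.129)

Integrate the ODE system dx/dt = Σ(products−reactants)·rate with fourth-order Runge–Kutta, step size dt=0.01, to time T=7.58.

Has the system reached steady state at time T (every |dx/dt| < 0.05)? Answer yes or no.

Steady state at T: yes

RK4 with dt=0.01: 758 steps to T=7.58. Trajectory (selected grid times):
t=0.00: X=40.07 A=42.29 Q=8.75 Z=45.54 B=13.46
t=0.84: X=33.90 A=0.00 Q=0.00 Z=90.41 B=89.29
t=1.68: X=33.90 A=0.00 Q=0.00 Z=90.41 B=89.29
t=2.53: X=33.90 A=0.00 Q=0.00 Z=90.41 B=89.29
t=3.37: X=33.90 A=0.00 Q=0.00 Z=90.41 B=89.29
t=4.21: X=33.90 A=0.00 Q=0.00 Z=90.41 B=89.29
t=5.05: X=33.90 A=0.00 Q=0.00 Z=90.41 B=89.29
t=5.90: X=33.90 A=0.00 Q=0.00 Z=90.41 B=89.29
t=6.74: X=33.90 A=0.00 Q=0.00 Z=90.41 B=89.29
t=7.58: X=33.90 A=0.00 Q=0.00 Z=90.41 B=89.29
Rates at T: R1=0.0000, R2=0.0000, R3=0.0000
dx/dt at T (Σ net stoichiometry × rate): X=-0.0000, A=-0.0000, Q=-0.0000, Z=+0.0000, B=+0.0000
Largest |dx/dt| is |+0.0000| (B) < 0.05 → steady.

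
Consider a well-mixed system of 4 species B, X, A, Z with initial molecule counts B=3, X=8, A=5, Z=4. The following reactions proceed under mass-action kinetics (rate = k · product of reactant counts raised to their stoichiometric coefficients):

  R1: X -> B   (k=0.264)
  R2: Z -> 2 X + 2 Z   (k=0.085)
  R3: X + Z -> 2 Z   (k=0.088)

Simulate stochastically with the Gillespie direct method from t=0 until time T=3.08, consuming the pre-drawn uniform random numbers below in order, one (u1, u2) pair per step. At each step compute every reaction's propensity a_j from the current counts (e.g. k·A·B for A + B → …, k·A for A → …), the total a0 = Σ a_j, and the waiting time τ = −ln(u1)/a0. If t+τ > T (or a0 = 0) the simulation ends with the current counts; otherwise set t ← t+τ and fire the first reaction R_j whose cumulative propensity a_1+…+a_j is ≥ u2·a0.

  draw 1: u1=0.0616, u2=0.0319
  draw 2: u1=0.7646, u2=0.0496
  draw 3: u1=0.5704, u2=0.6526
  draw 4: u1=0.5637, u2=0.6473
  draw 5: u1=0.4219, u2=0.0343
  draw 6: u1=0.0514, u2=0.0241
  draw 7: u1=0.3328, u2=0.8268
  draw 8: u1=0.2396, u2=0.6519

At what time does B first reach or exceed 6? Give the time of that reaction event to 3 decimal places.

Threshold first reached at t = 1.106

t=0.000: B=3 X=8 A=5 Z=4
Draw 1: a1=2.112, a2=0.340, a3=2.816, a0=5.268; τ=−ln(0.0616)/5.268=0.529 → t=0.529; u2·a0=0.0319·5.268=0.168 ≤ a1=2.112 → R1 fires; B=4 X=7 A=5 Z=4
Draw 2: a1=1.848, a2=0.340, a3=2.464, a0=4.652; τ=−ln(0.7646)/4.652=0.058 → t=0.587; u2·a0=0.0496·4.652=0.231 ≤ a1=1.848 → R1 fires; B=5 X=6 A=5 Z=4
Draw 3: a1=1.584, a2=0.340, a3=2.112, a0=4.036; τ=−ln(0.5704)/4.036=0.139 → t=0.726; u2·a0=0.6526·4.036=2.634; a1+a2=1.924 < 2.634 ≤ a1+…+a3=4.036 → R3 fires; B=5 X=5 A=5 Z=5
Draw 4: a1=1.320, a2=0.425, a3=2.200, a0=3.945; τ=−ln(0.5637)/3.945=0.145 → t=0.871; u2·a0=0.6473·3.945=2.554; a1+a2=1.745 < 2.554 ≤ a1+…+a3=3.945 → R3 fires; B=5 X=4 A=5 Z=6
Draw 5: a1=1.056, a2=0.510, a3=2.112, a0=3.678; τ=−ln(0.4219)/3.678=0.235 → t=1.106; u2·a0=0.0343·3.678=0.126 ≤ a1=1.056 → R1 fires; B=6 X=3 A=5 Z=6
Draw 6: a1=0.792, a2=0.510, a3=1.584, a0=2.886; τ=−ln(0.0514)/2.886=1.028 → t=2.134; u2·a0=0.0241·2.886=0.070 ≤ a1=0.792 → R1 fires; B=7 X=2 A=5 Z=6
Draw 7: a1=0.528, a2=0.510, a3=1.056, a0=2.094; τ=−ln(0.3328)/2.094=0.525 → t=2.660; u2·a0=0.8268·2.094=1.731; a1+a2=1.038 < 1.731 ≤ a1+…+a3=2.094 → R3 fires; B=7 X=1 A=5 Z=7
Draw 8: a1=0.264, a2=0.595, a3=0.616, a0=1.475; τ=−ln(0.2396)/1.475=0.969 → t=3.628 > T=3.08: stop.
B first becomes ≥ 6 when it reaches 6 at the event at t=1.106.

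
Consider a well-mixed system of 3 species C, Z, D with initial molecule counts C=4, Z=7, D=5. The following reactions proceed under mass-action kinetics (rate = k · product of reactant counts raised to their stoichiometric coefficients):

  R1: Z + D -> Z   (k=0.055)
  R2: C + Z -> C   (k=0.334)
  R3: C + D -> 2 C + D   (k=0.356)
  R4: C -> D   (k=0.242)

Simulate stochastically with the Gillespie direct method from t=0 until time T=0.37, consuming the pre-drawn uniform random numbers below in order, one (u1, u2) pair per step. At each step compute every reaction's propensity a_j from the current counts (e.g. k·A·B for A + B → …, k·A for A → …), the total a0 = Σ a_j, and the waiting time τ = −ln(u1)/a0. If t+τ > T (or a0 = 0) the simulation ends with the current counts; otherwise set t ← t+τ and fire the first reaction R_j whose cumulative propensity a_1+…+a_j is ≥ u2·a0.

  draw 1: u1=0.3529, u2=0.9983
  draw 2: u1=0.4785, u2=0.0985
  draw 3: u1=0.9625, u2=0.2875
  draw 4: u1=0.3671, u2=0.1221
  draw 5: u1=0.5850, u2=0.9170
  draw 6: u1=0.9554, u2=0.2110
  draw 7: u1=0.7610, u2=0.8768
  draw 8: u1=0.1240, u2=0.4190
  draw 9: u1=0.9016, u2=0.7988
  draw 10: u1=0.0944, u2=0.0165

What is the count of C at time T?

C at T = 6

t=0.000: C=4 Z=7 D=5
Draw 1: a1=1.925, a2=9.352, a3=7.120, a4=0.968, a0=19.365; τ=−ln(0.3529)/19.365=0.054 → t=0.054; u2·a0=0.9983·19.365=19.332; a1+…+a3=18.397 < 19.332 ≤ a1+…+a4=19.365 → R4 fires; C=3 Z=7 D=6
Draw 2: a1=2.310, a2=7.014, a3=6.408, a4=0.726, a0=16.458; τ=−ln(0.4785)/16.458=0.045 → t=0.099; u2·a0=0.0985·16.458=1.621 ≤ a1=2.310 → R1 fires; C=3 Z=7 D=5
Draw 3: a1=1.925, a2=7.014, a3=5.340, a4=0.726, a0=15.005; τ=−ln(0.9625)/15.005=0.003 → t=0.101; u2·a0=0.2875·15.005=4.314; a1=1.925 < 4.314 ≤ a1+a2=8.939 → R2 fires; C=3 Z=6 D=5
Draw 4: a1=1.650, a2=6.012, a3=5.340, a4=0.726, a0=13.728; τ=−ln(0.3671)/13.728=0.073 → t=0.174; u2·a0=0.1221·13.728=1.676; a1=1.650 < 1.676 ≤ a1+a2=7.662 → R2 fires; C=3 Z=5 D=5
Draw 5: a1=1.375, a2=5.010, a3=5.340, a4=0.726, a0=12.451; τ=−ln(0.5850)/12.451=0.043 → t=0.217; u2·a0=0.9170·12.451=11.418; a1+a2=6.385 < 11.418 ≤ a1+…+a3=11.725 → R3 fires; C=4 Z=5 D=5
Draw 6: a1=1.375, a2=6.680, a3=7.120, a4=0.968, a0=16.143; τ=−ln(0.9554)/16.143=0.003 → t=0.220; u2·a0=0.2110·16.143=3.406; a1=1.375 < 3.406 ≤ a1+a2=8.055 → R2 fires; C=4 Z=4 D=5
Draw 7: a1=1.100, a2=5.344, a3=7.120, a4=0.968, a0=14.532; τ=−ln(0.7610)/14.532=0.019 → t=0.239; u2·a0=0.8768·14.532=12.742; a1+a2=6.444 < 12.742 ≤ a1+…+a3=13.564 → R3 fires; C=5 Z=4 D=5
Draw 8: a1=1.100, a2=6.680, a3=8.900, a4=1.210, a0=17.890; τ=−ln(0.1240)/17.890=0.117 → t=0.355; u2·a0=0.4190·17.890=7.496; a1=1.100 < 7.496 ≤ a1+a2=7.780 → R2 fires; C=5 Z=3 D=5
Draw 9: a1=0.825, a2=5.010, a3=8.900, a4=1.210, a0=15.945; τ=−ln(0.9016)/15.945=0.006 → t=0.362; u2·a0=0.7988·15.945=12.737; a1+a2=5.835 < 12.737 ≤ a1+…+a3=14.735 → R3 fires; C=6 Z=3 D=5
Draw 10: a1=0.825, a2=6.012, a3=10.680, a4=1.452, a0=18.969; τ=−ln(0.0944)/18.969=0.124 → t=0.486 > T=0.37: stop.
Read off C at T=0.37: 6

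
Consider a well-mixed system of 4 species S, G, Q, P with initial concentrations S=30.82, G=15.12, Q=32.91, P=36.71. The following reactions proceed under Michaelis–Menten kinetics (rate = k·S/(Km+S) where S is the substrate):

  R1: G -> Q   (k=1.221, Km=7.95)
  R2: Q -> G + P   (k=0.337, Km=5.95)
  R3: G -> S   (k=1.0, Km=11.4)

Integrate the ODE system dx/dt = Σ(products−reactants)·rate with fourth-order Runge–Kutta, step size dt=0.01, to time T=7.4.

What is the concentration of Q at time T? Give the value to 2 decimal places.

RK4 with dt=0.01: 740 steps to T=7.4. Trajectory (selected grid times):
t=0.00: S=30.82 G=15.12 Q=32.91 P=36.71
t=0.82: S=31.28 G=14.24 Q=33.33 P=36.94
t=1.64: S=31.73 G=13.39 Q=33.73 P=37.18
t=2.47: S=32.17 G=12.56 Q=34.12 P=37.42
t=3.29: S=32.60 G=11.77 Q=34.49 P=37.65
t=4.11: S=33.01 G=11.00 Q=34.84 P=37.89
t=4.93: S=33.40 G=10.27 Q=35.18 P=38.12
t=5.76: S=33.79 G=9.56 Q=35.50 P=38.36
t=6.58: S=34.15 G=8.90 Q=35.80 P=38.60
t=7.40: S=34.51 G=8.26 Q=36.08 P=38.84
Read off Q at T=7.4: 36.08

Q at T = 36.08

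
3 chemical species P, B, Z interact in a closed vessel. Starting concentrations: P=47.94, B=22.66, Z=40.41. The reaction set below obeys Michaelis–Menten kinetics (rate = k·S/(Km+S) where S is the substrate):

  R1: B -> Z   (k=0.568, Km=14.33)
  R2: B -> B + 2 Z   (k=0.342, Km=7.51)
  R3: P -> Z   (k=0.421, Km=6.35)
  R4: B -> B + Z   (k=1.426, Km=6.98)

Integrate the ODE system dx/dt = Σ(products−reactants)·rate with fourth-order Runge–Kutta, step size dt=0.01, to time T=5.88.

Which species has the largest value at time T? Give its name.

RK4 with dt=0.01: 588 steps to T=5.88. Trajectory (selected grid times):
t=0.00: P=47.94 B=22.66 Z=40.41
t=0.65: P=47.70 B=22.43 Z=41.92
t=1.31: P=47.45 B=22.21 Z=43.45
t=1.96: P=47.21 B=21.98 Z=44.95
t=2.61: P=46.97 B=21.76 Z=46.45
t=3.27: P=46.73 B=21.53 Z=47.96
t=3.92: P=46.49 B=21.31 Z=49.45
t=4.57: P=46.24 B=21.09 Z=50.94
t=5.23: P=46.00 B=20.87 Z=52.45
t=5.88: P=45.76 B=20.65 Z=53.92
At T=5.88: P=45.76 B=20.65 Z=53.92; the largest is Z.

Dominant species at T: Z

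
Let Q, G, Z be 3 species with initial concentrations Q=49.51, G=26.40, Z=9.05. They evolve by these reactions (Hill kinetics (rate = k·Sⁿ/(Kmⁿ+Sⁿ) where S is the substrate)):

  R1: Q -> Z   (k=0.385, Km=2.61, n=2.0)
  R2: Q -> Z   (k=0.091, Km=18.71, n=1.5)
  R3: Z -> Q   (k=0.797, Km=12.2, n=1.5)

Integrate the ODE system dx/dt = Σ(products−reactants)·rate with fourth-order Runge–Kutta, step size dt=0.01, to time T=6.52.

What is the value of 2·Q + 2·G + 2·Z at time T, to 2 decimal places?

Value at T = 169.92

Check how each reaction changes W = 2·Q + 2·G + 2·Z (weight of products minus weight of reactants):
R1: Q -> Z: (2·1) − (2·1) = 2 − 2 = 0
R2: Q -> Z: (2·1) − (2·1) = 2 − 2 = 0
R3: Z -> Q: (2·1) − (2·1) = 2 − 2 = 0
Every reaction leaves W unchanged, so W is conserved and no simulation is needed: W(T) = W(0) = 2·49.51 + 2·26.40 + 2·9.05 = 169.92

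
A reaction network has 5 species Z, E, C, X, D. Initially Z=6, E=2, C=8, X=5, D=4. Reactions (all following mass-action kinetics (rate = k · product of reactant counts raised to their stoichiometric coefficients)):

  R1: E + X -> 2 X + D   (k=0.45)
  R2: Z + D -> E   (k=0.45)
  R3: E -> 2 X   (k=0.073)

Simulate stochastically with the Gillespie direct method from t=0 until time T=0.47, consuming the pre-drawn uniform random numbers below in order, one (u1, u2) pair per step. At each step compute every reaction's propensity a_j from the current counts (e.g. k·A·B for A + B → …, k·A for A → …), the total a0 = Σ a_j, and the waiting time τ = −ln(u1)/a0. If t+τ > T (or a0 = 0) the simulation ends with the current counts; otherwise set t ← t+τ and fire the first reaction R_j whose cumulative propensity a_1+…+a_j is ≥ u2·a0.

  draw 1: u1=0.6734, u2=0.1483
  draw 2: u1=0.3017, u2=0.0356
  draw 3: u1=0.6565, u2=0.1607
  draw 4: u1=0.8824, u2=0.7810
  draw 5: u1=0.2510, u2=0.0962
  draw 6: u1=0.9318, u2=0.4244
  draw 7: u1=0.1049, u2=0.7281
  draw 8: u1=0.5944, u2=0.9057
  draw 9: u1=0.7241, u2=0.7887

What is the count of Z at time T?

Z at T = 1

t=0.000: Z=6 E=2 C=8 X=5 D=4
Draw 1: a1=4.500, a2=10.800, a3=0.146, a0=15.446; τ=−ln(0.6734)/15.446=0.026 → t=0.026; u2·a0=0.1483·15.446=2.291 ≤ a1=4.500 → R1 fires; Z=6 E=1 C=8 X=6 D=5
Draw 2: a1=2.700, a2=13.500, a3=0.073, a0=16.273; τ=−ln(0.3017)/16.273=0.074 → t=0.099; u2·a0=0.0356·16.273=0.579 ≤ a1=2.700 → R1 fires; Z=6 E=0 C=8 X=7 D=6
Draw 3: a1=0.000, a2=16.200, a3=0.000, a0=16.200; τ=−ln(0.6565)/16.200=0.026 → t=0.125; u2·a0=0.1607·16.200=2.603; a1=0.000 < 2.603 ≤ a1+a2=16.200 → R2 fires; Z=5 E=1 C=8 X=7 D=5
Draw 4: a1=3.150, a2=11.250, a3=0.073, a0=14.473; τ=−ln(0.8824)/14.473=0.009 → t=0.134; u2·a0=0.7810·14.473=11.303; a1=3.150 < 11.303 ≤ a1+a2=14.400 → R2 fires; Z=4 E=2 C=8 X=7 D=4
Draw 5: a1=6.300, a2=7.200, a3=0.146, a0=13.646; τ=−ln(0.2510)/13.646=0.101 → t=0.235; u2·a0=0.0962·13.646=1.313 ≤ a1=6.300 → R1 fires; Z=4 E=1 C=8 X=8 D=5
Draw 6: a1=3.600, a2=9.000, a3=0.073, a0=12.673; τ=−ln(0.9318)/12.673=0.006 → t=0.241; u2·a0=0.4244·12.673=5.378; a1=3.600 < 5.378 ≤ a1+a2=12.600 → R2 fires; Z=3 E=2 C=8 X=8 D=4
Draw 7: a1=7.200, a2=5.400, a3=0.146, a0=12.746; τ=−ln(0.1049)/12.746=0.177 → t=0.418; u2·a0=0.7281·12.746=9.280; a1=7.200 < 9.280 ≤ a1+a2=12.600 → R2 fires; Z=2 E=3 C=8 X=8 D=3
Draw 8: a1=10.800, a2=2.700, a3=0.219, a0=13.719; τ=−ln(0.5944)/13.719=0.038 → t=0.456; u2·a0=0.9057·13.719=12.425; a1=10.800 < 12.425 ≤ a1+a2=13.500 → R2 fires; Z=1 E=4 C=8 X=8 D=2
Draw 9: a1=14.400, a2=0.900, a3=0.292, a0=15.592; τ=−ln(0.7241)/15.592=0.021 → t=0.476 > T=0.47: stop.
Read off Z at T=0.47: 1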